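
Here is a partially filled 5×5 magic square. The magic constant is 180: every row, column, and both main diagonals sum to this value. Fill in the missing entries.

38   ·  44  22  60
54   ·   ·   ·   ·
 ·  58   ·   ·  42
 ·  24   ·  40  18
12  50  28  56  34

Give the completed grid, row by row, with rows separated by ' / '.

From row 1, 180 − (38 + 44 + 22 + 60) gives (1,2) = 16.
The remaining cell in column 2 is (2,2) = 180 − 148 = 32.
The remaining cell in column 5 is (2,5) = 180 − 154 = 26.
From main diagonal, 180 − (38 + 32 + 40 + 34) gives (3,3) = 36.
The remaining cell in anti-diagonal is (2,4) = 180 − 132 = 48.
Row 2 must total 180; the given cells sum to 160, so (2,3) = 20.
Using column 3: 44 + 20 + 36 + 28 + ? → (4,3) = 180 − 128 = 52.
The remaining cell in column 4 is (3,4) = 180 − 166 = 14.
Using row 3: 58 + 36 + 14 + 42 + ? → (3,1) = 180 − 150 = 30.
Row 4 must total 180; the given cells sum to 134, so (4,1) = 46.

38 16 44 22 60 / 54 32 20 48 26 / 30 58 36 14 42 / 46 24 52 40 18 / 12 50 28 56 34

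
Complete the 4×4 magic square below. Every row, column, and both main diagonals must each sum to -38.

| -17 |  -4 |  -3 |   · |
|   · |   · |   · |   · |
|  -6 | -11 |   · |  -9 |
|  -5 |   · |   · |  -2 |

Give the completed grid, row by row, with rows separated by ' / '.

-17 -4 -3 -14 / -10 -7 -8 -13 / -6 -11 -12 -9 / -5 -16 -15 -2

Row 1 needs -38; the known cells sum to -24, so (1,4) = -14.
Using row 3: -6 + (-11) + (-9) + ? → (3,3) = -38 − (-26) = -12.
From column 1, -38 − (-17 + (-6) + (-5)) gives (2,1) = -10.
The remaining cell in column 4 is (2,4) = -38 − (-25) = -13.
The remaining cell in main diagonal is (2,2) = -38 − (-31) = -7.
Anti-diagonal needs -38; the known cells sum to -30, so (2,3) = -8.
Column 2: -4 + (-7) + (-11) + ? = -38, so (4,2) = -16.
Column 3 needs -38; the known cells sum to -23, so (4,3) = -15.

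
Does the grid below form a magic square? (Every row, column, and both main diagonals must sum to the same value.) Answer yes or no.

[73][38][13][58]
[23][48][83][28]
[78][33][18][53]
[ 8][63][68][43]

Row 1: 73 + 38 + 13 + 58 = 182.
Row 2: 23 + 48 + 83 + 28 = 182.
Row 3: 78 + 33 + 18 + 53 = 182.
Row 4: 8 + 63 + 68 + 43 = 182.
Column 1: 73 + 23 + 78 + 8 = 182.
Column 2: 38 + 48 + 33 + 63 = 182.
Column 3: 13 + 83 + 18 + 68 = 182.
Column 4: 58 + 28 + 53 + 43 = 182.
Main diagonal: 73 + 48 + 18 + 43 = 182.
Anti-diagonal: 58 + 83 + 33 + 8 = 182.
All lines sum to 182.

Yes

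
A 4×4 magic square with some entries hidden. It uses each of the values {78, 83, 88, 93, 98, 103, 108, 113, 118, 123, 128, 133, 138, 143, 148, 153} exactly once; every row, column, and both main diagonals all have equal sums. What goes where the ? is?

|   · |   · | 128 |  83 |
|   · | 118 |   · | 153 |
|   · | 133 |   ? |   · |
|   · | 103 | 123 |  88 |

113

The 16 entries sum to 1848, so each line sums to 1848/4 = 462.
Using row 4: 103 + 123 + 88 + ? → (4,1) = 462 − 314 = 148.
Column 2 needs 462; the known cells sum to 354, so (1,2) = 108.
Using column 4: 83 + 153 + 88 + ? → (3,4) = 462 − 324 = 138.
Anti-diagonal: 83 + 133 + 148 + ? = 462, so (2,3) = 98.
The remaining cell in row 1 is (1,1) = 462 − 319 = 143.
Row 2 must total 462; the given cells sum to 369, so (2,1) = 93.
Column 1 must total 462; the given cells sum to 384, so (3,1) = 78.
From column 3, 462 − (128 + 98 + 123) gives (3,3) = 113.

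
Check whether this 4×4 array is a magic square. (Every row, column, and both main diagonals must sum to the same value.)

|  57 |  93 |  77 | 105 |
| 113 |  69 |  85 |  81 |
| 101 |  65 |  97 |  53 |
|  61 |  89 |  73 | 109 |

No — row 3 sums to 316 but row 2 sums to 348.

Row 1: 57 + 93 + 77 + 105 = 332.
Row 2: 113 + 69 + 85 + 81 = 348.
Row 3: 101 + 65 + 97 + 53 = 316.
Row 4: 61 + 89 + 73 + 109 = 332.
Column 1: 57 + 113 + 101 + 61 = 332.
Column 2: 93 + 69 + 65 + 89 = 316.
Column 3: 77 + 85 + 97 + 73 = 332.
Column 4: 105 + 81 + 53 + 109 = 348.
Main diagonal: 57 + 69 + 97 + 109 = 332.
Anti-diagonal: 105 + 85 + 65 + 61 = 316.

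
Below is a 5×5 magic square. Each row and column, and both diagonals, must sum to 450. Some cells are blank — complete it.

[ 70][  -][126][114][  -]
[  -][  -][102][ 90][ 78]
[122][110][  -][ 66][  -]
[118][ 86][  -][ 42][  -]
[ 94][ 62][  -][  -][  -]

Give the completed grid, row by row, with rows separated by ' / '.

70 58 126 114 82 / 46 134 102 90 78 / 122 110 98 66 54 / 118 86 74 42 130 / 94 62 50 138 106

The remaining cell in column 1 is (2,1) = 450 − 404 = 46.
Column 4 must total 450; the given cells sum to 312, so (5,4) = 138.
The remaining cell in row 2 is (2,2) = 450 − 316 = 134.
Column 2: 134 + 110 + 86 + 62 + ? = 450, so (1,2) = 58.
Using row 1: 70 + 58 + 126 + 114 + ? → (1,5) = 450 − 368 = 82.
Anti-diagonal: 82 + 90 + 86 + 94 + ? = 450, so (3,3) = 98.
Row 3: 122 + 110 + 98 + 66 + ? = 450, so (3,5) = 54.
From main diagonal, 450 − (70 + 134 + 98 + 42) gives (5,5) = 106.
From row 5, 450 − (94 + 62 + 138 + 106) gives (5,3) = 50.
Column 3 needs 450; the known cells sum to 376, so (4,3) = 74.
From column 5, 450 − (82 + 78 + 54 + 106) gives (4,5) = 130.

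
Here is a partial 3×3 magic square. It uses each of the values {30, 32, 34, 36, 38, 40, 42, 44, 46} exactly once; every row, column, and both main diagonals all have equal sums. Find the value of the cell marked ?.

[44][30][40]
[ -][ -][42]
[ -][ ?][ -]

46

The 9 entries sum to 342, so each line sums to 342/3 = 114.
From column 3, 114 − (40 + 42) gives (3,3) = 32.
Main diagonal: 44 + 32 + ? = 114, so (2,2) = 38.
From anti-diagonal, 114 − (40 + 38) gives (3,1) = 36.
The remaining cell in row 2 is (2,1) = 114 − 80 = 34.
The remaining cell in row 3 is (3,2) = 114 − 68 = 46.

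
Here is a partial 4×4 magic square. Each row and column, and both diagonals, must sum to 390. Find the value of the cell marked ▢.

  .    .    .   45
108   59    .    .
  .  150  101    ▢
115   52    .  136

Row 4: 115 + 52 + 136 + ? = 390, so (4,3) = 87.
Column 2: 59 + 150 + 52 + ? = 390, so (1,2) = 129.
The remaining cell in main diagonal is (1,1) = 390 − 296 = 94.
Anti-diagonal: 45 + 150 + 115 + ? = 390, so (2,3) = 80.
Using row 1: 94 + 129 + 45 + ? → (1,3) = 390 − 268 = 122.
From row 2, 390 − (108 + 59 + 80) gives (2,4) = 143.
From column 1, 390 − (94 + 108 + 115) gives (3,1) = 73.
Using column 4: 45 + 143 + 136 + ? → (3,4) = 390 − 324 = 66.

66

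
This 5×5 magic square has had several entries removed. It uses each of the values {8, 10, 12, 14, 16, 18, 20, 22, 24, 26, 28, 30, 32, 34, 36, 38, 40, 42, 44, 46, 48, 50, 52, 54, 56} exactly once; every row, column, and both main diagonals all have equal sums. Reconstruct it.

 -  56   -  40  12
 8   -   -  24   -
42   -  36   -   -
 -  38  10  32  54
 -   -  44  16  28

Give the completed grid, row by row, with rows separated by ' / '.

34 56 18 40 12 / 8 30 52 24 46 / 42 14 36 48 20 / 26 38 10 32 54 / 50 22 44 16 28

The 25 entries sum to 800, so each line sums to 800/5 = 160.
Row 4: 38 + 10 + 32 + 54 + ? = 160, so (4,1) = 26.
Column 4 needs 160; the known cells sum to 112, so (3,4) = 48.
Anti-diagonal: 12 + 24 + 36 + 38 + ? = 160, so (5,1) = 50.
Using row 5: 50 + 44 + 16 + 28 + ? → (5,2) = 160 − 138 = 22.
Column 1 needs 160; the known cells sum to 126, so (1,1) = 34.
From main diagonal, 160 − (34 + 36 + 32 + 28) gives (2,2) = 30.
The remaining cell in row 1 is (1,3) = 160 − 142 = 18.
Column 2 must total 160; the given cells sum to 146, so (3,2) = 14.
Using column 3: 18 + 36 + 10 + 44 + ? → (2,3) = 160 − 108 = 52.
From row 2, 160 − (8 + 30 + 52 + 24) gives (2,5) = 46.
Row 3: 42 + 14 + 36 + 48 + ? = 160, so (3,5) = 20.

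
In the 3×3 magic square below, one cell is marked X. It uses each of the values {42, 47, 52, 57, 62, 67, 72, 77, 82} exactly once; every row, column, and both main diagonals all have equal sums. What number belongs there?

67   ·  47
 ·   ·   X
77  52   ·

The 9 entries sum to 558, so each line sums to 558/3 = 186.
Row 1 must total 186; the given cells sum to 114, so (1,2) = 72.
Using row 3: 77 + 52 + ? → (3,3) = 186 − 129 = 57.
From column 1, 186 − (67 + 77) gives (2,1) = 42.
Column 2 must total 186; the given cells sum to 124, so (2,2) = 62.
Using column 3: 47 + 57 + ? → (2,3) = 186 − 104 = 82.

82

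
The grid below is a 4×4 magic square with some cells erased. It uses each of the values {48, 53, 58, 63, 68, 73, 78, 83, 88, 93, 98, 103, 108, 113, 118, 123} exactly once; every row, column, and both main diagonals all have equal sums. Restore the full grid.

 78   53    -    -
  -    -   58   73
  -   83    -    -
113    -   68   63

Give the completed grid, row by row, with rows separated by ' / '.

78 53 123 88 / 103 108 58 73 / 48 83 93 118 / 113 98 68 63

The 16 entries sum to 1368, so each line sums to 1368/4 = 342.
The remaining cell in row 4 is (4,2) = 342 − 244 = 98.
Column 2 needs 342; the known cells sum to 234, so (2,2) = 108.
Main diagonal must total 342; the given cells sum to 249, so (3,3) = 93.
From anti-diagonal, 342 − (58 + 83 + 113) gives (1,4) = 88.
Row 1: 78 + 53 + 88 + ? = 342, so (1,3) = 123.
The remaining cell in row 2 is (2,1) = 342 − 239 = 103.
From column 1, 342 − (78 + 103 + 113) gives (3,1) = 48.
Column 4 must total 342; the given cells sum to 224, so (3,4) = 118.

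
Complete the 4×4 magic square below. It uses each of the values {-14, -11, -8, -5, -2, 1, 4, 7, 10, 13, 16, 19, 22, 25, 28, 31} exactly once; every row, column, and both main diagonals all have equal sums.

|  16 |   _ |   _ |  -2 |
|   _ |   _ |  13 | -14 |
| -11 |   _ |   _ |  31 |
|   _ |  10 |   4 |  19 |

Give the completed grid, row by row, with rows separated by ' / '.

The 16 entries sum to 136, so each line sums to 136/4 = 34.
Row 4 must total 34; the given cells sum to 33, so (4,1) = 1.
The remaining cell in column 1 is (2,1) = 34 − 6 = 28.
Anti-diagonal needs 34; the known cells sum to 12, so (3,2) = 22.
Row 2 needs 34; the known cells sum to 27, so (2,2) = 7.
Row 3: -11 + 22 + 31 + ? = 34, so (3,3) = -8.
The remaining cell in column 2 is (1,2) = 34 − 39 = -5.
The remaining cell in column 3 is (1,3) = 34 − 9 = 25.

16 -5 25 -2 / 28 7 13 -14 / -11 22 -8 31 / 1 10 4 19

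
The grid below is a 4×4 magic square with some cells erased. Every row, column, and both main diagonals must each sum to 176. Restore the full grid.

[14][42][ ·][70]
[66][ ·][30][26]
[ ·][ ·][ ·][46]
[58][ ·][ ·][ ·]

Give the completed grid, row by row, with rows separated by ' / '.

Row 1: 14 + 42 + 70 + ? = 176, so (1,3) = 50.
The remaining cell in row 2 is (2,2) = 176 − 122 = 54.
Column 1 must total 176; the given cells sum to 138, so (3,1) = 38.
Using column 4: 70 + 26 + 46 + ? → (4,4) = 176 − 142 = 34.
Main diagonal needs 176; the known cells sum to 102, so (3,3) = 74.
Anti-diagonal needs 176; the known cells sum to 158, so (3,2) = 18.
From column 2, 176 − (42 + 54 + 18) gives (4,2) = 62.
Using column 3: 50 + 30 + 74 + ? → (4,3) = 176 − 154 = 22.

14 42 50 70 / 66 54 30 26 / 38 18 74 46 / 58 62 22 34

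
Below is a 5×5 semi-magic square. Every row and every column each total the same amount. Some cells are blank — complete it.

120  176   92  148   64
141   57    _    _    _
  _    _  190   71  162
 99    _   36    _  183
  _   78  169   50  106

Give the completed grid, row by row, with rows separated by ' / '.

Row 1 is already complete: 120 + 176 + 92 + 148 + 64 = 600, so that is the magic constant.
Row 5 must total 600; the given cells sum to 403, so (5,1) = 197.
From column 1, 600 − (120 + 141 + 99 + 197) gives (3,1) = 43.
The remaining cell in column 3 is (2,3) = 600 − 487 = 113.
Column 5: 64 + 162 + 183 + 106 + ? = 600, so (2,5) = 85.
From row 2, 600 − (141 + 57 + 113 + 85) gives (2,4) = 204.
Row 3 must total 600; the given cells sum to 466, so (3,2) = 134.
Column 2: 176 + 57 + 134 + 78 + ? = 600, so (4,2) = 155.
The remaining cell in column 4 is (4,4) = 600 − 473 = 127.

120 176 92 148 64 / 141 57 113 204 85 / 43 134 190 71 162 / 99 155 36 127 183 / 197 78 169 50 106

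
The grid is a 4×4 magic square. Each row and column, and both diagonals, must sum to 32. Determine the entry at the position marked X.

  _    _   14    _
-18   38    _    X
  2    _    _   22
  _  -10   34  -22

The remaining cell in row 4 is (4,1) = 32 − 2 = 30.
Column 1: -18 + 2 + 30 + ? = 32, so (1,1) = 18.
Main diagonal needs 32; the known cells sum to 34, so (3,3) = -2.
From row 3, 32 − (2 + (-2) + 22) gives (3,2) = 10.
The remaining cell in column 2 is (1,2) = 32 − 38 = -6.
The remaining cell in column 3 is (2,3) = 32 − 46 = -14.
The remaining cell in anti-diagonal is (1,4) = 32 − 26 = 6.
The remaining cell in row 2 is (2,4) = 32 − 6 = 26.

26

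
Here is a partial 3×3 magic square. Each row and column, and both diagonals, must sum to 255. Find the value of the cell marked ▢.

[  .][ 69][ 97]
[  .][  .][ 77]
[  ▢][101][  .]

Using row 1: 69 + 97 + ? → (1,1) = 255 − 166 = 89.
Column 2 needs 255; the known cells sum to 170, so (2,2) = 85.
Using column 3: 97 + 77 + ? → (3,3) = 255 − 174 = 81.
Anti-diagonal: 97 + 85 + ? = 255, so (3,1) = 73.

73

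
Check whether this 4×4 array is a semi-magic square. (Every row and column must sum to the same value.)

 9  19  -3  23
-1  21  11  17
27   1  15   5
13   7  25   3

Yes

Row 1: 9 + 19 + (-3) + 23 = 48.
Row 2: -1 + 21 + 11 + 17 = 48.
Row 3: 27 + 1 + 15 + 5 = 48.
Row 4: 13 + 7 + 25 + 3 = 48.
Column 1: 9 + (-1) + 27 + 13 = 48.
Column 2: 19 + 21 + 1 + 7 = 48.
Column 3: -3 + 11 + 15 + 25 = 48.
Column 4: 23 + 17 + 5 + 3 = 48.
All lines sum to 48.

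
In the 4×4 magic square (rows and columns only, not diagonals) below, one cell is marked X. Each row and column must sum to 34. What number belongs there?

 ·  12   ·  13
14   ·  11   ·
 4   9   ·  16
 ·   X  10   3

Using row 3: 4 + 9 + 16 + ? → (3,3) = 34 − 29 = 5.
Column 3: 11 + 5 + 10 + ? = 34, so (1,3) = 8.
Using column 4: 13 + 16 + 3 + ? → (2,4) = 34 − 32 = 2.
Row 1 needs 34; the known cells sum to 33, so (1,1) = 1.
The remaining cell in row 2 is (2,2) = 34 − 27 = 7.
Column 1 must total 34; the given cells sum to 19, so (4,1) = 15.
The remaining cell in column 2 is (4,2) = 34 − 28 = 6.

6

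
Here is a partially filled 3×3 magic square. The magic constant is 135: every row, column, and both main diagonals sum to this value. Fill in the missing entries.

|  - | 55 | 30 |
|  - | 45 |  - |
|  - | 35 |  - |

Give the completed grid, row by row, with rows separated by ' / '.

From row 1, 135 − (55 + 30) gives (1,1) = 50.
Using main diagonal: 50 + 45 + ? → (3,3) = 135 − 95 = 40.
The remaining cell in anti-diagonal is (3,1) = 135 − 75 = 60.
Column 1: 50 + 60 + ? = 135, so (2,1) = 25.
Using column 3: 30 + 40 + ? → (2,3) = 135 − 70 = 65.

50 55 30 / 25 45 65 / 60 35 40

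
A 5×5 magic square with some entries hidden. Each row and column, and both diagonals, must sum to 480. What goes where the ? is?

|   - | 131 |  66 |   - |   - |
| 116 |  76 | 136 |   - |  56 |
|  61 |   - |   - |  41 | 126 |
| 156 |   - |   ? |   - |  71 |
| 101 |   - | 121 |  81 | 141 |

From row 2, 480 − (116 + 76 + 136 + 56) gives (2,4) = 96.
Row 5 must total 480; the given cells sum to 444, so (5,2) = 36.
From column 1, 480 − (116 + 61 + 156 + 101) gives (1,1) = 46.
Using column 5: 56 + 126 + 71 + 141 + ? → (1,5) = 480 − 394 = 86.
The remaining cell in row 1 is (1,4) = 480 − 329 = 151.
The remaining cell in column 4 is (4,4) = 480 − 369 = 111.
Main diagonal: 46 + 76 + 111 + 141 + ? = 480, so (3,3) = 106.
From anti-diagonal, 480 − (86 + 96 + 106 + 101) gives (4,2) = 91.
Using row 3: 61 + 106 + 41 + 126 + ? → (3,2) = 480 − 334 = 146.
From row 4, 480 − (156 + 91 + 111 + 71) gives (4,3) = 51.

51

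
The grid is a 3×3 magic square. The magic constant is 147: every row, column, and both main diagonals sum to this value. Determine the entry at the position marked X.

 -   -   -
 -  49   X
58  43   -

Row 3 needs 147; the known cells sum to 101, so (3,3) = 46.
Using column 2: 49 + 43 + ? → (1,2) = 147 − 92 = 55.
From main diagonal, 147 − (49 + 46) gives (1,1) = 52.
Anti-diagonal: 49 + 58 + ? = 147, so (1,3) = 40.
From column 1, 147 − (52 + 58) gives (2,1) = 37.
Column 3 must total 147; the given cells sum to 86, so (2,3) = 61.

61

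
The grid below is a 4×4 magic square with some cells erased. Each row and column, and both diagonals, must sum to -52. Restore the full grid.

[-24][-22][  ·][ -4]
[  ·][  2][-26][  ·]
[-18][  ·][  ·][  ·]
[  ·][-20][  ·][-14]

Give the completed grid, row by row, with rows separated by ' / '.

-24 -22 -2 -4 / 0 2 -26 -28 / -18 -12 -16 -6 / -10 -20 -8 -14

Row 1 must total -52; the given cells sum to -50, so (1,3) = -2.
Column 2 needs -52; the known cells sum to -40, so (3,2) = -12.
Using main diagonal: -24 + 2 + (-14) + ? → (3,3) = -52 − (-36) = -16.
From anti-diagonal, -52 − (-4 + (-26) + (-12)) gives (4,1) = -10.
Using row 3: -18 + (-12) + (-16) + ? → (3,4) = -52 − (-46) = -6.
From row 4, -52 − (-10 + (-20) + (-14)) gives (4,3) = -8.
Column 1 must total -52; the given cells sum to -52, so (2,1) = 0.
The remaining cell in column 4 is (2,4) = -52 − (-24) = -28.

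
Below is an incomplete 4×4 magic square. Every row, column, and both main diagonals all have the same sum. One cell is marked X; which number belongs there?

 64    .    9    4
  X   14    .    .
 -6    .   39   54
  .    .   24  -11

Main diagonal is complete and sums to 106; that is the magic constant.
Row 1: 64 + 9 + 4 + ? = 106, so (1,2) = 29.
The remaining cell in row 3 is (3,2) = 106 − 87 = 19.
The remaining cell in column 2 is (4,2) = 106 − 62 = 44.
From column 3, 106 − (9 + 39 + 24) gives (2,3) = 34.
Using column 4: 4 + 54 + (-11) + ? → (2,4) = 106 − 47 = 59.
From anti-diagonal, 106 − (4 + 34 + 19) gives (4,1) = 49.
Row 2 needs 106; the known cells sum to 107, so (2,1) = -1.

-1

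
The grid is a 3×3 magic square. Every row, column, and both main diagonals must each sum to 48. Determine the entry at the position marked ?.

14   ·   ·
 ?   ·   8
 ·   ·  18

24

Using column 3: 8 + 18 + ? → (1,3) = 48 − 26 = 22.
Using main diagonal: 14 + 18 + ? → (2,2) = 48 − 32 = 16.
From anti-diagonal, 48 − (22 + 16) gives (3,1) = 10.
The remaining cell in row 1 is (1,2) = 48 − 36 = 12.
Row 2: 16 + 8 + ? = 48, so (2,1) = 24.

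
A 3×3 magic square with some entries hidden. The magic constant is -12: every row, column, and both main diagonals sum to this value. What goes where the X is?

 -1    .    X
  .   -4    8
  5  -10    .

-13

Row 2 needs -12; the known cells sum to 4, so (2,1) = -16.
Row 3 must total -12; the given cells sum to -5, so (3,3) = -7.
Using column 2: -4 + (-10) + ? → (1,2) = -12 − (-14) = 2.
Column 3: 8 + (-7) + ? = -12, so (1,3) = -13.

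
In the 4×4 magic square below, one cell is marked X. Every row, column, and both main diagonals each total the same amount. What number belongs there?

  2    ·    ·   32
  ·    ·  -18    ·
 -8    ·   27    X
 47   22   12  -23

42

Row 4 is complete and sums to 58; that is the magic constant.
The remaining cell in column 1 is (2,1) = 58 − 41 = 17.
From column 3, 58 − (-18 + 27 + 12) gives (1,3) = 37.
From main diagonal, 58 − (2 + 27 + (-23)) gives (2,2) = 52.
From anti-diagonal, 58 − (32 + (-18) + 47) gives (3,2) = -3.
Row 1 must total 58; the given cells sum to 71, so (1,2) = -13.
Row 2 must total 58; the given cells sum to 51, so (2,4) = 7.
Row 3 needs 58; the known cells sum to 16, so (3,4) = 42.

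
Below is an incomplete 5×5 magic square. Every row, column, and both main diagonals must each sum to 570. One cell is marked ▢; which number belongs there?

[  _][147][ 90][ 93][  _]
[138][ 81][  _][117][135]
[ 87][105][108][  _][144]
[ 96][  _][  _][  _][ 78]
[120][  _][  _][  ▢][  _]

Row 2 needs 570; the known cells sum to 471, so (2,3) = 99.
Row 3 must total 570; the given cells sum to 444, so (3,4) = 126.
Column 1: 138 + 87 + 96 + 120 + ? = 570, so (1,1) = 129.
Row 1 must total 570; the given cells sum to 459, so (1,5) = 111.
Column 5 needs 570; the known cells sum to 468, so (5,5) = 102.
From main diagonal, 570 − (129 + 81 + 108 + 102) gives (4,4) = 150.
Anti-diagonal must total 570; the given cells sum to 456, so (4,2) = 114.
Row 4: 96 + 114 + 150 + 78 + ? = 570, so (4,3) = 132.
The remaining cell in column 2 is (5,2) = 570 − 447 = 123.
Column 3 needs 570; the known cells sum to 429, so (5,3) = 141.
Column 4 needs 570; the known cells sum to 486, so (5,4) = 84.

84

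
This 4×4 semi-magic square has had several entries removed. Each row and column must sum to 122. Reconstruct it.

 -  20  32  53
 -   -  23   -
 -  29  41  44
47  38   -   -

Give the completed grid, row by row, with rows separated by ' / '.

Using row 1: 20 + 32 + 53 + ? → (1,1) = 122 − 105 = 17.
Row 3 must total 122; the given cells sum to 114, so (3,1) = 8.
Column 1 must total 122; the given cells sum to 72, so (2,1) = 50.
From column 2, 122 − (20 + 29 + 38) gives (2,2) = 35.
Column 3 must total 122; the given cells sum to 96, so (4,3) = 26.
Row 2 must total 122; the given cells sum to 108, so (2,4) = 14.
Row 4: 47 + 38 + 26 + ? = 122, so (4,4) = 11.

17 20 32 53 / 50 35 23 14 / 8 29 41 44 / 47 38 26 11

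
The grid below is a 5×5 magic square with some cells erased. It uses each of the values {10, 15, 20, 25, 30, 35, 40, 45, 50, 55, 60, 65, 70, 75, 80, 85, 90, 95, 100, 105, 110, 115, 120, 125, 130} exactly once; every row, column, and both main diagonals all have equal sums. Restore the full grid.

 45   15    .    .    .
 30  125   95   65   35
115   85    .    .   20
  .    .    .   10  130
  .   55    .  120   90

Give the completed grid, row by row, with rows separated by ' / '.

The 25 entries sum to 1750, so each line sums to 1750/5 = 350.
Column 2: 15 + 125 + 85 + 55 + ? = 350, so (4,2) = 70.
Column 5: 35 + 20 + 130 + 90 + ? = 350, so (1,5) = 75.
The remaining cell in main diagonal is (3,3) = 350 − 270 = 80.
Anti-diagonal: 75 + 65 + 80 + 70 + ? = 350, so (5,1) = 60.
From row 3, 350 − (115 + 85 + 80 + 20) gives (3,4) = 50.
The remaining cell in row 5 is (5,3) = 350 − 325 = 25.
Column 1 must total 350; the given cells sum to 250, so (4,1) = 100.
From column 4, 350 − (65 + 50 + 10 + 120) gives (1,4) = 105.
Row 1 must total 350; the given cells sum to 240, so (1,3) = 110.
Row 4 needs 350; the known cells sum to 310, so (4,3) = 40.

45 15 110 105 75 / 30 125 95 65 35 / 115 85 80 50 20 / 100 70 40 10 130 / 60 55 25 120 90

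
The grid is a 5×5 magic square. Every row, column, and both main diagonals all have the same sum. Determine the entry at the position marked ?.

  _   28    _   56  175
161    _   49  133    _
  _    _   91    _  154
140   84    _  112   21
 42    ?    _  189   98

126

Anti-diagonal is complete and sums to 525; that is the magic constant.
The remaining cell in row 4 is (4,3) = 525 − 357 = 168.
From column 4, 525 − (56 + 133 + 112 + 189) gives (3,4) = 35.
Using column 5: 175 + 154 + 21 + 98 + ? → (2,5) = 525 − 448 = 77.
The remaining cell in row 2 is (2,2) = 525 − 420 = 105.
The remaining cell in main diagonal is (1,1) = 525 − 406 = 119.
Row 1 must total 525; the given cells sum to 378, so (1,3) = 147.
Column 1 needs 525; the known cells sum to 462, so (3,1) = 63.
Column 3: 147 + 49 + 91 + 168 + ? = 525, so (5,3) = 70.
Row 3 must total 525; the given cells sum to 343, so (3,2) = 182.
Row 5: 42 + 70 + 189 + 98 + ? = 525, so (5,2) = 126.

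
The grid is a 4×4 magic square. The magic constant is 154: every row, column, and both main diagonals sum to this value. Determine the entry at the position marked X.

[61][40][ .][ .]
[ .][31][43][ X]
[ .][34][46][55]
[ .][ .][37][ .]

The remaining cell in row 3 is (3,1) = 154 − 135 = 19.
Column 2 must total 154; the given cells sum to 105, so (4,2) = 49.
Column 3 needs 154; the known cells sum to 126, so (1,3) = 28.
Main diagonal needs 154; the known cells sum to 138, so (4,4) = 16.
Row 1 must total 154; the given cells sum to 129, so (1,4) = 25.
Using row 4: 49 + 37 + 16 + ? → (4,1) = 154 − 102 = 52.
Using column 1: 61 + 19 + 52 + ? → (2,1) = 154 − 132 = 22.
Column 4 must total 154; the given cells sum to 96, so (2,4) = 58.

58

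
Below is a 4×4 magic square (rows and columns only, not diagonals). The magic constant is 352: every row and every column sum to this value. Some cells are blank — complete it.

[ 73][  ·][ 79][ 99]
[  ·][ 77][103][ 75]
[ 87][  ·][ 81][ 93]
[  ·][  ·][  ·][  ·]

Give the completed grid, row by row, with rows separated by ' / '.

73 101 79 99 / 97 77 103 75 / 87 91 81 93 / 95 83 89 85

Row 1 needs 352; the known cells sum to 251, so (1,2) = 101.
Row 2 must total 352; the given cells sum to 255, so (2,1) = 97.
Row 3: 87 + 81 + 93 + ? = 352, so (3,2) = 91.
Using column 1: 73 + 97 + 87 + ? → (4,1) = 352 − 257 = 95.
Column 2 needs 352; the known cells sum to 269, so (4,2) = 83.
Column 3 must total 352; the given cells sum to 263, so (4,3) = 89.
From column 4, 352 − (99 + 75 + 93) gives (4,4) = 85.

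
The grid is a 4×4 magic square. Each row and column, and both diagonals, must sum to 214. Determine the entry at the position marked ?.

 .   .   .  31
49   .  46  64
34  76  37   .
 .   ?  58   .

43

Using row 2: 49 + 46 + 64 + ? → (2,2) = 214 − 159 = 55.
From row 3, 214 − (34 + 76 + 37) gives (3,4) = 67.
The remaining cell in column 3 is (1,3) = 214 − 141 = 73.
Column 4 needs 214; the known cells sum to 162, so (4,4) = 52.
The remaining cell in main diagonal is (1,1) = 214 − 144 = 70.
Anti-diagonal: 31 + 46 + 76 + ? = 214, so (4,1) = 61.
Row 1: 70 + 73 + 31 + ? = 214, so (1,2) = 40.
From row 4, 214 − (61 + 58 + 52) gives (4,2) = 43.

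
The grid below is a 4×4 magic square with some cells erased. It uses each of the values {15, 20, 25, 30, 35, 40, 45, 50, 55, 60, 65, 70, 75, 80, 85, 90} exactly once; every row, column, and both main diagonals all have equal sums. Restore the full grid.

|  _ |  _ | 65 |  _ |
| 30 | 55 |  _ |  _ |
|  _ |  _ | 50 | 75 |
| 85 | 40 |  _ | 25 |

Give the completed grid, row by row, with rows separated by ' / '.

The 16 entries sum to 840, so each line sums to 840/4 = 210.
Row 4: 85 + 40 + 25 + ? = 210, so (4,3) = 60.
Using column 3: 65 + 50 + 60 + ? → (2,3) = 210 − 175 = 35.
Main diagonal: 55 + 50 + 25 + ? = 210, so (1,1) = 80.
Row 2: 30 + 55 + 35 + ? = 210, so (2,4) = 90.
The remaining cell in column 1 is (3,1) = 210 − 195 = 15.
Using column 4: 90 + 75 + 25 + ? → (1,4) = 210 − 190 = 20.
Anti-diagonal: 20 + 35 + 85 + ? = 210, so (3,2) = 70.
Row 1 needs 210; the known cells sum to 165, so (1,2) = 45.

80 45 65 20 / 30 55 35 90 / 15 70 50 75 / 85 40 60 25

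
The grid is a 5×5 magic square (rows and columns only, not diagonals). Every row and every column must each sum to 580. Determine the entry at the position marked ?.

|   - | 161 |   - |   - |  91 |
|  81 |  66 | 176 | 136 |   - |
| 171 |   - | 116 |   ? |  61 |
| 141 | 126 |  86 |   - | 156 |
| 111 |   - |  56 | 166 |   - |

Row 2 needs 580; the known cells sum to 459, so (2,5) = 121.
From row 4, 580 − (141 + 126 + 86 + 156) gives (4,4) = 71.
From column 1, 580 − (81 + 171 + 141 + 111) gives (1,1) = 76.
Column 3 must total 580; the given cells sum to 434, so (1,3) = 146.
From column 5, 580 − (91 + 121 + 61 + 156) gives (5,5) = 151.
Row 1 must total 580; the given cells sum to 474, so (1,4) = 106.
The remaining cell in row 5 is (5,2) = 580 − 484 = 96.
Column 2 must total 580; the given cells sum to 449, so (3,2) = 131.
Using column 4: 106 + 136 + 71 + 166 + ? → (3,4) = 580 − 479 = 101.

101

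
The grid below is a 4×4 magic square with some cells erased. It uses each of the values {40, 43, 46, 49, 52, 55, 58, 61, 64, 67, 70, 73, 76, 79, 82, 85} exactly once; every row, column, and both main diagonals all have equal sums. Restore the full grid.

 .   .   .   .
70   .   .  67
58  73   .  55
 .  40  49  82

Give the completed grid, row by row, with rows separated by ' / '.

43 76 85 46 / 70 61 52 67 / 58 73 64 55 / 79 40 49 82

The 16 entries sum to 1000, so each line sums to 1000/4 = 250.
Row 3: 58 + 73 + 55 + ? = 250, so (3,3) = 64.
Row 4 needs 250; the known cells sum to 171, so (4,1) = 79.
Column 1 must total 250; the given cells sum to 207, so (1,1) = 43.
Column 4: 67 + 55 + 82 + ? = 250, so (1,4) = 46.
Main diagonal needs 250; the known cells sum to 189, so (2,2) = 61.
Anti-diagonal must total 250; the given cells sum to 198, so (2,3) = 52.
Using column 2: 61 + 73 + 40 + ? → (1,2) = 250 − 174 = 76.
Column 3 must total 250; the given cells sum to 165, so (1,3) = 85.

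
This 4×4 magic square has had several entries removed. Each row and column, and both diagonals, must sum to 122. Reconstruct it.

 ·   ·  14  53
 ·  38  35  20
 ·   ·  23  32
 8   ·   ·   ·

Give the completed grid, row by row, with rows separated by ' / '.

Row 2: 38 + 35 + 20 + ? = 122, so (2,1) = 29.
The remaining cell in column 3 is (4,3) = 122 − 72 = 50.
Column 4: 53 + 20 + 32 + ? = 122, so (4,4) = 17.
Main diagonal needs 122; the known cells sum to 78, so (1,1) = 44.
Anti-diagonal needs 122; the known cells sum to 96, so (3,2) = 26.
Using row 1: 44 + 14 + 53 + ? → (1,2) = 122 − 111 = 11.
Row 3 needs 122; the known cells sum to 81, so (3,1) = 41.
From row 4, 122 − (8 + 50 + 17) gives (4,2) = 47.

44 11 14 53 / 29 38 35 20 / 41 26 23 32 / 8 47 50 17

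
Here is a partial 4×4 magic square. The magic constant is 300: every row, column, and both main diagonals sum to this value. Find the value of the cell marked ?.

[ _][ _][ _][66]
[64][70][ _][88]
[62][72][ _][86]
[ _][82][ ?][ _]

74

From row 2, 300 − (64 + 70 + 88) gives (2,3) = 78.
From row 3, 300 − (62 + 72 + 86) gives (3,3) = 80.
Column 2 needs 300; the known cells sum to 224, so (1,2) = 76.
Using column 4: 66 + 88 + 86 + ? → (4,4) = 300 − 240 = 60.
Main diagonal: 70 + 80 + 60 + ? = 300, so (1,1) = 90.
The remaining cell in anti-diagonal is (4,1) = 300 − 216 = 84.
From row 1, 300 − (90 + 76 + 66) gives (1,3) = 68.
Using row 4: 84 + 82 + 60 + ? → (4,3) = 300 − 226 = 74.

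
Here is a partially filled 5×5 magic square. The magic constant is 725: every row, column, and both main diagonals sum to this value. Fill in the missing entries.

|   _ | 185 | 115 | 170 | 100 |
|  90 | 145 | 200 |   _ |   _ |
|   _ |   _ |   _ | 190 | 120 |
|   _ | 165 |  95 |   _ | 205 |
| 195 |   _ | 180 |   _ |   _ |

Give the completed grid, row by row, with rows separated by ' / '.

Row 1: 185 + 115 + 170 + 100 + ? = 725, so (1,1) = 155.
The remaining cell in column 3 is (3,3) = 725 − 590 = 135.
Anti-diagonal needs 725; the known cells sum to 595, so (2,4) = 130.
Row 2 needs 725; the known cells sum to 565, so (2,5) = 160.
Using column 5: 100 + 160 + 120 + 205 + ? → (5,5) = 725 − 585 = 140.
The remaining cell in main diagonal is (4,4) = 725 − 575 = 150.
Row 4: 165 + 95 + 150 + 205 + ? = 725, so (4,1) = 110.
Column 1 needs 725; the known cells sum to 550, so (3,1) = 175.
Column 4 needs 725; the known cells sum to 640, so (5,4) = 85.
Row 3 needs 725; the known cells sum to 620, so (3,2) = 105.
From row 5, 725 − (195 + 180 + 85 + 140) gives (5,2) = 125.

155 185 115 170 100 / 90 145 200 130 160 / 175 105 135 190 120 / 110 165 95 150 205 / 195 125 180 85 140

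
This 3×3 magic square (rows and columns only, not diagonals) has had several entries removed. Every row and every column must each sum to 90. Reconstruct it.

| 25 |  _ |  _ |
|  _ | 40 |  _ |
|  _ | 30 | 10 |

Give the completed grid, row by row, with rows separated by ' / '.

Using row 3: 30 + 10 + ? → (3,1) = 90 − 40 = 50.
Column 1: 25 + 50 + ? = 90, so (2,1) = 15.
Column 2 needs 90; the known cells sum to 70, so (1,2) = 20.
Row 1: 25 + 20 + ? = 90, so (1,3) = 45.
From row 2, 90 − (15 + 40) gives (2,3) = 35.

25 20 45 / 15 40 35 / 50 30 10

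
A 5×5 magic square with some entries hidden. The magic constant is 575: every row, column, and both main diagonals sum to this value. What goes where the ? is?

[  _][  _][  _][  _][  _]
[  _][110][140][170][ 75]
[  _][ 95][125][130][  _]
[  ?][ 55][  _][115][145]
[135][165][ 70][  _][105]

175

The remaining cell in row 2 is (2,1) = 575 − 495 = 80.
Row 5 must total 575; the given cells sum to 475, so (5,4) = 100.
From column 2, 575 − (110 + 95 + 55 + 165) gives (1,2) = 150.
Column 4 must total 575; the given cells sum to 515, so (1,4) = 60.
The remaining cell in main diagonal is (1,1) = 575 − 455 = 120.
Anti-diagonal needs 575; the known cells sum to 485, so (1,5) = 90.
The remaining cell in row 1 is (1,3) = 575 − 420 = 155.
Using column 3: 155 + 140 + 125 + 70 + ? → (4,3) = 575 − 490 = 85.
Column 5: 90 + 75 + 145 + 105 + ? = 575, so (3,5) = 160.
The remaining cell in row 3 is (3,1) = 575 − 510 = 65.
Using row 4: 55 + 85 + 115 + 145 + ? → (4,1) = 575 − 400 = 175.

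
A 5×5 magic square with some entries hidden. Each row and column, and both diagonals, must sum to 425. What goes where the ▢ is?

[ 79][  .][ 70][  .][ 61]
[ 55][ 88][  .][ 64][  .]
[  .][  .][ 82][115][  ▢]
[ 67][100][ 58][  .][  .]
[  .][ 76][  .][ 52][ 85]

Main diagonal needs 425; the known cells sum to 334, so (4,4) = 91.
Anti-diagonal: 61 + 64 + 82 + 100 + ? = 425, so (5,1) = 118.
The remaining cell in row 4 is (4,5) = 425 − 316 = 109.
Using row 5: 118 + 76 + 52 + 85 + ? → (5,3) = 425 − 331 = 94.
Column 1 must total 425; the given cells sum to 319, so (3,1) = 106.
Column 3 must total 425; the given cells sum to 304, so (2,3) = 121.
From column 4, 425 − (64 + 115 + 91 + 52) gives (1,4) = 103.
From row 1, 425 − (79 + 70 + 103 + 61) gives (1,2) = 112.
Row 2: 55 + 88 + 121 + 64 + ? = 425, so (2,5) = 97.
Column 2 must total 425; the given cells sum to 376, so (3,2) = 49.
The remaining cell in column 5 is (3,5) = 425 − 352 = 73.

73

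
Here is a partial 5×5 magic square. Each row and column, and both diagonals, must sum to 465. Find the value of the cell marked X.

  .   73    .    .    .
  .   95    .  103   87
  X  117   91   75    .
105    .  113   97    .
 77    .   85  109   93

83

From row 5, 465 − (77 + 85 + 109 + 93) gives (5,2) = 101.
The remaining cell in column 2 is (4,2) = 465 − 386 = 79.
Column 4 needs 465; the known cells sum to 384, so (1,4) = 81.
From main diagonal, 465 − (95 + 91 + 97 + 93) gives (1,1) = 89.
Using anti-diagonal: 103 + 91 + 79 + 77 + ? → (1,5) = 465 − 350 = 115.
The remaining cell in row 1 is (1,3) = 465 − 358 = 107.
The remaining cell in row 4 is (4,5) = 465 − 394 = 71.
Column 3 must total 465; the given cells sum to 396, so (2,3) = 69.
Using column 5: 115 + 87 + 71 + 93 + ? → (3,5) = 465 − 366 = 99.
Row 2 must total 465; the given cells sum to 354, so (2,1) = 111.
Row 3 must total 465; the given cells sum to 382, so (3,1) = 83.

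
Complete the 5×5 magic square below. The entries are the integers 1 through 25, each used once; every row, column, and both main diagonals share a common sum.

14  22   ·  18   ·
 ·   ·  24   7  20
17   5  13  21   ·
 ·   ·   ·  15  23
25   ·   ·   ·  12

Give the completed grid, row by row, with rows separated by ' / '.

14 22 10 18 1 / 3 11 24 7 20 / 17 5 13 21 9 / 6 19 2 15 23 / 25 8 16 4 12

The entries are 1 through 25, which sum to 325, so each line sums to 325/5 = 65.
Row 3 needs 65; the known cells sum to 56, so (3,5) = 9.
Using column 4: 18 + 7 + 21 + 15 + ? → (5,4) = 65 − 61 = 4.
Column 5 must total 65; the given cells sum to 64, so (1,5) = 1.
Main diagonal: 14 + 13 + 15 + 12 + ? = 65, so (2,2) = 11.
Anti-diagonal: 1 + 7 + 13 + 25 + ? = 65, so (4,2) = 19.
Row 1: 14 + 22 + 18 + 1 + ? = 65, so (1,3) = 10.
From row 2, 65 − (11 + 24 + 7 + 20) gives (2,1) = 3.
Column 1 needs 65; the known cells sum to 59, so (4,1) = 6.
The remaining cell in column 2 is (5,2) = 65 − 57 = 8.
Using row 4: 6 + 19 + 15 + 23 + ? → (4,3) = 65 − 63 = 2.
Row 5 needs 65; the known cells sum to 49, so (5,3) = 16.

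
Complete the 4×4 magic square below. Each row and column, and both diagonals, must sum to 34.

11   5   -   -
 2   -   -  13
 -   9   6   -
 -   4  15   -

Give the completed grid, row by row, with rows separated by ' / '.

From column 2, 34 − (5 + 9 + 4) gives (2,2) = 16.
Main diagonal must total 34; the given cells sum to 33, so (4,4) = 1.
The remaining cell in row 2 is (2,3) = 34 − 31 = 3.
Row 4 needs 34; the known cells sum to 20, so (4,1) = 14.
Column 1: 11 + 2 + 14 + ? = 34, so (3,1) = 7.
From column 3, 34 − (3 + 6 + 15) gives (1,3) = 10.
Anti-diagonal: 3 + 9 + 14 + ? = 34, so (1,4) = 8.
Using row 3: 7 + 9 + 6 + ? → (3,4) = 34 − 22 = 12.

11 5 10 8 / 2 16 3 13 / 7 9 6 12 / 14 4 15 1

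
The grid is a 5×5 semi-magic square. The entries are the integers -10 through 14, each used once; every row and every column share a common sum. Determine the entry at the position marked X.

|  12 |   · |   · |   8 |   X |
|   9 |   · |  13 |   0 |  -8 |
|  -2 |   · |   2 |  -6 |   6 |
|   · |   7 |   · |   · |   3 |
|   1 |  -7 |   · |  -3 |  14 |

-5

The entries are -10 through 14, which sum to 50, so each line sums to 50/5 = 10.
Row 2 needs 10; the known cells sum to 14, so (2,2) = -4.
Row 3: -2 + 2 + (-6) + 6 + ? = 10, so (3,2) = 10.
Row 5 needs 10; the known cells sum to 5, so (5,3) = 5.
Column 1: 12 + 9 + (-2) + 1 + ? = 10, so (4,1) = -10.
From column 2, 10 − (-4 + 10 + 7 + (-7)) gives (1,2) = 4.
The remaining cell in column 4 is (4,4) = 10 − (-1) = 11.
Column 5 needs 10; the known cells sum to 15, so (1,5) = -5.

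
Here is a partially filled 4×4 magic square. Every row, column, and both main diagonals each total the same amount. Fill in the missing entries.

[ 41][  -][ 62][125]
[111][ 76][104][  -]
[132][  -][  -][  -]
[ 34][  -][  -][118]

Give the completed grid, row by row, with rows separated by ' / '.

Column 1 is already complete: 41 + 111 + 132 + 34 = 318, so that is the magic constant.
The remaining cell in row 1 is (1,2) = 318 − 228 = 90.
Row 2 needs 318; the known cells sum to 291, so (2,4) = 27.
The remaining cell in column 4 is (3,4) = 318 − 270 = 48.
Main diagonal needs 318; the known cells sum to 235, so (3,3) = 83.
Anti-diagonal needs 318; the known cells sum to 263, so (3,2) = 55.
Column 2 must total 318; the given cells sum to 221, so (4,2) = 97.
Column 3 needs 318; the known cells sum to 249, so (4,3) = 69.

41 90 62 125 / 111 76 104 27 / 132 55 83 48 / 34 97 69 118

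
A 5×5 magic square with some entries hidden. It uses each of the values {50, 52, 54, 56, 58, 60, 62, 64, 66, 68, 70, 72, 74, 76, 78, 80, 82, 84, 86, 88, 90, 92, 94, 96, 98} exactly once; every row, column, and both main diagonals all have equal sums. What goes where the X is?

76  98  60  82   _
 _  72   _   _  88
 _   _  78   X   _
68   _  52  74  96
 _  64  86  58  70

90

The 25 entries sum to 1850, so each line sums to 1850/5 = 370.
Row 1: 76 + 98 + 60 + 82 + ? = 370, so (1,5) = 54.
Using row 4: 68 + 52 + 74 + 96 + ? → (4,2) = 370 − 290 = 80.
Using row 5: 64 + 86 + 58 + 70 + ? → (5,1) = 370 − 278 = 92.
From column 2, 370 − (98 + 72 + 80 + 64) gives (3,2) = 56.
Column 3 must total 370; the given cells sum to 276, so (2,3) = 94.
The remaining cell in column 5 is (3,5) = 370 − 308 = 62.
Anti-diagonal must total 370; the given cells sum to 304, so (2,4) = 66.
Row 2: 72 + 94 + 66 + 88 + ? = 370, so (2,1) = 50.
Using column 1: 76 + 50 + 68 + 92 + ? → (3,1) = 370 − 286 = 84.
From column 4, 370 − (82 + 66 + 74 + 58) gives (3,4) = 90.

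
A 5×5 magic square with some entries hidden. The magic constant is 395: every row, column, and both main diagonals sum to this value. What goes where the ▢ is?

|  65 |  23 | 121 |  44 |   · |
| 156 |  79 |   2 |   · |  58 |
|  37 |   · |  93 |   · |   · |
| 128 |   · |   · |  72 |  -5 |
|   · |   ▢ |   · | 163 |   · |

Row 1 needs 395; the known cells sum to 253, so (1,5) = 142.
Row 2: 156 + 79 + 2 + 58 + ? = 395, so (2,4) = 100.
From column 1, 395 − (65 + 156 + 37 + 128) gives (5,1) = 9.
Column 4 must total 395; the given cells sum to 379, so (3,4) = 16.
Main diagonal: 65 + 79 + 93 + 72 + ? = 395, so (5,5) = 86.
Anti-diagonal: 142 + 100 + 93 + 9 + ? = 395, so (4,2) = 51.
Row 4: 128 + 51 + 72 + (-5) + ? = 395, so (4,3) = 149.
Column 3 must total 395; the given cells sum to 365, so (5,3) = 30.
The remaining cell in column 5 is (3,5) = 395 − 281 = 114.
Row 3: 37 + 93 + 16 + 114 + ? = 395, so (3,2) = 135.
Row 5 needs 395; the known cells sum to 288, so (5,2) = 107.

107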